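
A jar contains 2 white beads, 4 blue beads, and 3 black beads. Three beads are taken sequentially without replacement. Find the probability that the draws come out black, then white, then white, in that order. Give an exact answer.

Each draw changes the counts, so multiply the conditional probabilities along the sequence:
P = 3/9 × 2/8 × 1/7 = 6/504 = 1/84.

1/84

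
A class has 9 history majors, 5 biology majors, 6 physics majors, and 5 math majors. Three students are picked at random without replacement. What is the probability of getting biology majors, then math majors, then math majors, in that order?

1/138

Multiply the probability of each draw given the previous ones:
P = 5/25 × 5/24 × 4/23 = 100/13800 = 1/138.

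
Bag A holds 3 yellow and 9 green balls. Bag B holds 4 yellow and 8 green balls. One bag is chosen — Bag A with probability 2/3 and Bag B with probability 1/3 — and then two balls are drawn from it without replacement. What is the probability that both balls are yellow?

From Bag A: P(both yellow) = (3/12)(2/11) = 1/22.
From Bag B: P(both yellow) = (4/12)(3/11) = 1/11.
Total probability = (2/3)(1/22) + (1/3)(1/11) = 2/33.

2/33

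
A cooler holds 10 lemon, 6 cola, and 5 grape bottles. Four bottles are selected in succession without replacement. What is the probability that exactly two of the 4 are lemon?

One ordering (lemon drawn first) has probability 10/21 × 9/20 × 11/19 × 10/18 = 9900/143640 = 55/798.
There are C(4,2) = 6 such orderings, each equally likely, so P = 6 × 55/798 = 55/133.

55/133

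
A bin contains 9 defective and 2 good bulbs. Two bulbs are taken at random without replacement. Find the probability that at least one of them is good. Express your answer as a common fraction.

19/55

P(no good) = 9/11 × 8/10 = 72/110 = 36/55.
P(at least one) = 1 − 36/55 = 19/55.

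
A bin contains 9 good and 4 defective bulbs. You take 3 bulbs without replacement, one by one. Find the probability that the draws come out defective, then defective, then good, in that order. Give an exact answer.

9/143

Multiply the probability of each draw given the previous ones:
P = 4/13 × 3/12 × 9/11 = 108/1716 = 9/143.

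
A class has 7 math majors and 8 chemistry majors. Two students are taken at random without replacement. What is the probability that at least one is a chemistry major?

4/5

P(no chemistry majors) = 7/15 × 6/14 = 42/210 = 1/5.
P(at least one) = 1 − 1/5 = 4/5.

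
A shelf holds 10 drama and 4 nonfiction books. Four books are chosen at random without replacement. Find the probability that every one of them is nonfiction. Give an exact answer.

1/1001

P(all nonfiction) = 4/14 × 3/13 × 2/12 × 1/11 = 24/24024 = 1/1001.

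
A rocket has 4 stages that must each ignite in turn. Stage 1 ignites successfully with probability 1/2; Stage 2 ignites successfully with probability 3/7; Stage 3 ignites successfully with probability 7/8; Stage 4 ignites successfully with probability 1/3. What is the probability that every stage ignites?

1/16

Multiplying along the chain,
P = 1/2 × 3/7 × 7/8 × 1/3 = 21/336 = 1/16.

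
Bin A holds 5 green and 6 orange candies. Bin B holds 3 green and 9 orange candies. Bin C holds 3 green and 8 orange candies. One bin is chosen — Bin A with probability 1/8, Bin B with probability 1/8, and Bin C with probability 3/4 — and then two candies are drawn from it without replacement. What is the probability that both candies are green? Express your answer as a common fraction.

From Bin A: P(both green) = (5/11)(4/10) = 2/11.
From Bin B: P(both green) = (3/12)(2/11) = 1/22.
From Bin C: P(both green) = (3/11)(2/10) = 3/55.
Total probability = (1/8)(2/11) + (1/8)(1/22) + (3/4)(3/55) = 61/880.

61/880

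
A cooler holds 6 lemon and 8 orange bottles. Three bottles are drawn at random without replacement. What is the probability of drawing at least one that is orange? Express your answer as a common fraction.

86/91

P(no orange) = 6/14 × 5/13 × 4/12 = 120/2184 = 5/91.
P(at least one) = 1 − 5/91 = 86/91.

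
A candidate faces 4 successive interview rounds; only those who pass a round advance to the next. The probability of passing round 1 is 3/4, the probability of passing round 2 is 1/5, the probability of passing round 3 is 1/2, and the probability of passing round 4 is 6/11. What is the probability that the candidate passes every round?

9/220

Each stage is reached only if all earlier stages succeed, so
P = 3/4 × 1/5 × 1/2 × 6/11 = 18/440 = 9/220.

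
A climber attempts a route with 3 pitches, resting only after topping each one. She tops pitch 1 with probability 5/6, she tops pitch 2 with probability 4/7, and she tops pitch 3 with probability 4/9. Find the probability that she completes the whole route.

Each stage is reached only if all earlier stages succeed, so
P = 5/6 × 4/7 × 4/9 = 80/378 = 40/189.

40/189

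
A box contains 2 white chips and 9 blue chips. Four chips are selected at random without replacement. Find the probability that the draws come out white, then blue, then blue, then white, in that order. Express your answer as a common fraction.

1/55

Chain rule:
P = 2/11 × 9/10 × 8/9 × 1/8 = 144/7920 = 1/55.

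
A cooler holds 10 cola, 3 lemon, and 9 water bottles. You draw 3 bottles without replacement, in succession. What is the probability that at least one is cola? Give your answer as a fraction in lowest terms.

P(no cola) = 12/22 × 11/21 × 10/20 = 1320/9240 = 1/7.
P(at least one) = 1 − 1/7 = 6/7.

6/7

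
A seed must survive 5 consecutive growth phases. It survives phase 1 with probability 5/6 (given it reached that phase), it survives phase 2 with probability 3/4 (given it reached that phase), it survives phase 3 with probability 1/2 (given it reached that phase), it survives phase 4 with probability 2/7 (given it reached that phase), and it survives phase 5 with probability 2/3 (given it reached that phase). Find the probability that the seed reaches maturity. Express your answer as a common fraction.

The events are sequential, so multiply the conditional probabilities:
P = 5/6 × 3/4 × 1/2 × 2/7 × 2/3 = 60/1008 = 5/84.

5/84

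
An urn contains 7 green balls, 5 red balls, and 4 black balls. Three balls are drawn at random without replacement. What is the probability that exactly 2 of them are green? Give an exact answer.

27/80

One ordering (green drawn first) has probability 7/16 × 6/15 × 9/14 = 378/3360 = 9/80.
There are C(3,2) = 3 such orderings, each equally likely, so P = 3 × 9/80 = 27/80.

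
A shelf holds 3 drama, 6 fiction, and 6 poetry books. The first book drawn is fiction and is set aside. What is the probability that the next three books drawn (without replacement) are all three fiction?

After the first draw, 5 of the remaining 14 books are fiction.
P = 5/14 × 4/13 × 3/12 = 60/2184 = 5/182.

5/182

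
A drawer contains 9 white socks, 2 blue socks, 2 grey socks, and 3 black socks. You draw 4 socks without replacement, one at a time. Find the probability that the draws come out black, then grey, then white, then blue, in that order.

9/3640

Each draw changes the counts, so multiply the conditional probabilities along the sequence:
P = 3/16 × 2/15 × 9/14 × 2/13 = 108/43680 = 9/3640.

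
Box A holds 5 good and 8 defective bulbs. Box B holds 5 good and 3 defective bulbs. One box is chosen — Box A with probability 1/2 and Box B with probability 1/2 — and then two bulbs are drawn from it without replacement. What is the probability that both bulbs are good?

From Box A: P(both good) = (5/13)(4/12) = 5/39.
From Box B: P(both good) = (5/8)(4/7) = 5/14.
Total probability = (1/2)(5/39) + (1/2)(5/14) = 265/1092.

265/1092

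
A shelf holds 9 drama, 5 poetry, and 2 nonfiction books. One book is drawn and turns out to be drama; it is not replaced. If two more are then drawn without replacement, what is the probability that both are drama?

After the first draw, 8 of the remaining 15 books are drama.
P = 8/15 × 7/14 = 56/210 = 4/15.

4/15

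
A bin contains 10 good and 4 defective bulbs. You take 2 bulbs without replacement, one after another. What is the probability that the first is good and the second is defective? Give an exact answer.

20/91

Multiply the probability of each draw given the previous ones:
P = 10/14 × 4/13 = 40/182 = 20/91.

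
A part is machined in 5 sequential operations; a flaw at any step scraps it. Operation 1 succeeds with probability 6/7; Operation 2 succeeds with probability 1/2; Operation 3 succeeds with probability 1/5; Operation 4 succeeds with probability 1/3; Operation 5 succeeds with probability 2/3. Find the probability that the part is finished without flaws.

2/105

The events are sequential, so multiply the conditional probabilities:
P = 6/7 × 1/2 × 1/5 × 1/3 × 2/3 = 12/630 = 2/105.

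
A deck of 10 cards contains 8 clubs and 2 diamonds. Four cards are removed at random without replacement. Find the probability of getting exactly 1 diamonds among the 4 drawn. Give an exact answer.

8/15

One ordering (a diamond drawn first) has probability 2/10 × 8/9 × 7/8 × 6/7 = 672/5040 = 2/15.
There are C(4,1) = 4 such orderings, each equally likely, so P = 4 × 2/15 = 8/15.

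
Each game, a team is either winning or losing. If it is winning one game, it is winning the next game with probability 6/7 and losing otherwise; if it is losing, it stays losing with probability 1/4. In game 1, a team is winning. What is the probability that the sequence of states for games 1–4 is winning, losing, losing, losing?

Game 1 is given. For each transition, use the conditional probability from the current state:
P(losing | winning) = 1/7; P(losing | losing) = 1/4; P(losing | losing) = 1/4.
P = 1/7 × 1/4 × 1/4 = 1/112.

1/112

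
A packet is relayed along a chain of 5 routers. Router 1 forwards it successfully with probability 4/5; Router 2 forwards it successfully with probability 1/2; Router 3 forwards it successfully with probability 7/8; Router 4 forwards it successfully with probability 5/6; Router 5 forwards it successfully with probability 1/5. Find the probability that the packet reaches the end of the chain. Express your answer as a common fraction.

7/120

Multiplying along the chain,
P = 4/5 × 1/2 × 7/8 × 5/6 × 1/5 = 140/2400 = 7/120.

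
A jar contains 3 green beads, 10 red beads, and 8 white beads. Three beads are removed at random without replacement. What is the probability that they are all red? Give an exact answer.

12/133

P(all red) = 10/21 × 9/20 × 8/19 = 720/7980 = 12/133.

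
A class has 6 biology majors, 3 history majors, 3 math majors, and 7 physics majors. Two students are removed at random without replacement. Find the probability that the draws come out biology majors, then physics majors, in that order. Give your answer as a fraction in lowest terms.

7/57

Each draw changes the counts, so multiply the conditional probabilities along the sequence:
P = 6/19 × 7/18 = 42/342 = 7/57.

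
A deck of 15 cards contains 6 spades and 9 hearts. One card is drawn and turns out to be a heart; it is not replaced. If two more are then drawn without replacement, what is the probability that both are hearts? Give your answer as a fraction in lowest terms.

With the first card removed, 8 hearts remain out of 14.
P = 8/14 × 7/13 = 56/182 = 4/13.

4/13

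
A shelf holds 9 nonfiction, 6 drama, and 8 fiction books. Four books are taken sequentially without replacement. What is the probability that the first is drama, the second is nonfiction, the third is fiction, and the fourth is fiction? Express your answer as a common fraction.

18/1265

Chain rule:
P = 6/23 × 9/22 × 8/21 × 7/20 = 3024/212520 = 18/1265.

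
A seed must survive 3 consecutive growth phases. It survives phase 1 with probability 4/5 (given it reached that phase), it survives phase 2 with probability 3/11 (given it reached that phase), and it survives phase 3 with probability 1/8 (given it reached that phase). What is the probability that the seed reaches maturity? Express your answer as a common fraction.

Each stage is reached only if all earlier stages succeed, so
P = 4/5 × 3/11 × 1/8 = 12/440 = 3/110.

3/110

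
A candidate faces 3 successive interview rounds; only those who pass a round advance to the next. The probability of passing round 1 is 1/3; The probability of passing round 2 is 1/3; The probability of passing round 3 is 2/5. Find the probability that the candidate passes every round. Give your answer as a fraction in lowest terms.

2/45

The events are sequential, so multiply the conditional probabilities:
P = 1/3 × 1/3 × 2/5 = 2/45.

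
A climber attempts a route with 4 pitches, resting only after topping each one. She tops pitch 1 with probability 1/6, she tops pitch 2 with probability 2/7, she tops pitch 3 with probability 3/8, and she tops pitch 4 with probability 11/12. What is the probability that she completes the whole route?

Multiplying along the chain,
P = 1/6 × 2/7 × 3/8 × 11/12 = 66/4032 = 11/672.

11/672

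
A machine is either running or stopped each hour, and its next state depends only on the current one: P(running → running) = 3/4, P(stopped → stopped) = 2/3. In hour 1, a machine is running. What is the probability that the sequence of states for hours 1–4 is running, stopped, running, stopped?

1/48

Hour 1 is given. For each transition, use the conditional probability from the current state:
P(stopped | running) = 1/4; P(running | stopped) = 1/3; P(stopped | running) = 1/4.
P = 1/4 × 1/3 × 1/4 = 1/48.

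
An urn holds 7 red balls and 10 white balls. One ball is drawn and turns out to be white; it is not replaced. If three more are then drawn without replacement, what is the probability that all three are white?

3/20

With the first ball removed, 9 white remain out of 16.
P = 9/16 × 8/15 × 7/14 = 504/3360 = 3/20.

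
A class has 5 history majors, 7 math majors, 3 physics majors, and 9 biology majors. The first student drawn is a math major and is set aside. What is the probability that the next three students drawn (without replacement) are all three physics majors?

1/1771

With the first student removed, 3 physics majors remain out of 23.
P = 3/23 × 2/22 × 1/21 = 6/10626 = 1/1771.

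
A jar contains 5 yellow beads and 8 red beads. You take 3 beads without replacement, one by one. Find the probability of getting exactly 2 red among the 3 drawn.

70/143

One ordering (red drawn first) has probability 8/13 × 7/12 × 5/11 = 280/1716 = 70/429.
There are C(3,2) = 3 such orderings, each equally likely, so P = 3 × 70/429 = 70/143.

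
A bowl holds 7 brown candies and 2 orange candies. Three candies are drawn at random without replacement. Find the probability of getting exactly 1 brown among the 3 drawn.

One ordering (brown drawn first) has probability 7/9 × 2/8 × 1/7 = 14/504 = 1/36.
There are C(3,1) = 3 such orderings, each equally likely, so P = 3 × 1/36 = 1/12.

1/12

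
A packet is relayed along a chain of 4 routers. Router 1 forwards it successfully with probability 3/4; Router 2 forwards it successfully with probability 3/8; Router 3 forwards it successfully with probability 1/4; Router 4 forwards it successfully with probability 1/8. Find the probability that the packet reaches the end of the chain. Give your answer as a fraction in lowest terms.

The events are sequential, so multiply the conditional probabilities:
P = 3/4 × 3/8 × 1/4 × 1/8 = 9/1024.

9/1024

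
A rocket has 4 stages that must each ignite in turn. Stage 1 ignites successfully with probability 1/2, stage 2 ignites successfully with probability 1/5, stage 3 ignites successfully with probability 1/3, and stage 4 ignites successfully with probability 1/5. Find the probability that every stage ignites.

1/150

Multiplying along the chain,
P = 1/2 × 1/5 × 1/3 × 1/5 = 1/150.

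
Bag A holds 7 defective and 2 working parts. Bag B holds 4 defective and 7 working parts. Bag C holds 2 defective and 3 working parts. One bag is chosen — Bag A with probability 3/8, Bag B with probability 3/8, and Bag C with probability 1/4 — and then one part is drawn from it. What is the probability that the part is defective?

From Bag A: P(defective) = 7/9.
From Bag B: P(defective) = 4/11.
From Bag C: P(defective) = 2/5.
Total probability = (3/8)(7/9) + (3/8)(4/11) + (1/4)(2/5) = 697/1320.

697/1320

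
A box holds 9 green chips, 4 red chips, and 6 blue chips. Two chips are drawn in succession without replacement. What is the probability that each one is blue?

P(every draw is blue) = 6/19 × 5/18 = 30/342 = 5/57.

5/57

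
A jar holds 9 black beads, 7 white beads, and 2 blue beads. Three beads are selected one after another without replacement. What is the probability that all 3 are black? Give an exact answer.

7/68

P = 9/18 × 8/17 × 7/16 = 504/4896 = 7/68.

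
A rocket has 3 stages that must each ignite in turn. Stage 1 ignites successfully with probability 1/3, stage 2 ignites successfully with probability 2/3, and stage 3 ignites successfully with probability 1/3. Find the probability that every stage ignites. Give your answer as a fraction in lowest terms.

Each stage is reached only if all earlier stages succeed, so
P = 1/3 × 2/3 × 1/3 = 2/27.

2/27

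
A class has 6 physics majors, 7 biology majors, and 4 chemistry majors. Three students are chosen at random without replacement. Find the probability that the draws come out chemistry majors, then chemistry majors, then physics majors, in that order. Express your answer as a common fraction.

Multiply the probability of each draw given the previous ones:
P = 4/17 × 3/16 × 6/15 = 72/4080 = 3/170.

3/170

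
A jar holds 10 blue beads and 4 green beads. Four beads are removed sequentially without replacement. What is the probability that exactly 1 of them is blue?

40/1001

One ordering (blue drawn first) has probability 10/14 × 4/13 × 3/12 × 2/11 = 240/24024 = 10/1001.
There are C(4,1) = 4 such orderings, each equally likely, so P = 4 × 10/1001 = 40/1001.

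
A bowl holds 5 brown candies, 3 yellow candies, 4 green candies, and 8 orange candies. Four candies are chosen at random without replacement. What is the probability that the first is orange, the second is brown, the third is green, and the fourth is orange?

28/2907

Chain rule:
P = 8/20 × 5/19 × 4/18 × 7/17 = 1120/116280 = 28/2907.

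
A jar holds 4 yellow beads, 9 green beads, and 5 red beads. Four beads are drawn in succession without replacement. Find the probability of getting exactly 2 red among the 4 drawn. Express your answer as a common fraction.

One ordering (red drawn first) has probability 5/18 × 4/17 × 13/16 × 12/15 = 3120/73440 = 13/306.
There are C(4,2) = 6 such orderings, each equally likely, so P = 6 × 13/306 = 13/51.

13/51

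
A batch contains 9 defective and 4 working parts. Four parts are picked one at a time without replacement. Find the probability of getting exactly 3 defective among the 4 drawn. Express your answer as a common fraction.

One ordering (defective drawn first) has probability 9/13 × 8/12 × 7/11 × 4/10 = 2016/17160 = 84/715.
There are C(4,3) = 4 such orderings, each equally likely, so P = 4 × 84/715 = 336/715.

336/715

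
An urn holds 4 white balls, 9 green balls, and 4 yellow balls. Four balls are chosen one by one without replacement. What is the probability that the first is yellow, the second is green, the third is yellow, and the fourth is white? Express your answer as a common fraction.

Each draw changes the counts, so multiply the conditional probabilities along the sequence:
P = 4/17 × 9/16 × 3/15 × 4/14 = 432/57120 = 9/1190.

9/1190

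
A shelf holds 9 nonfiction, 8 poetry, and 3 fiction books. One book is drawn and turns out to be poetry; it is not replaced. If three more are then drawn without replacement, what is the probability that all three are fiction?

With the first book removed, 3 fiction remain out of 19.
P = 3/19 × 2/18 × 1/17 = 6/5814 = 1/969.

1/969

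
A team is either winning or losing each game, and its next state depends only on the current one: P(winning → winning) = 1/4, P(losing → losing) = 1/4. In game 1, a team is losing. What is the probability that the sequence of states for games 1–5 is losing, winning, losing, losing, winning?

27/256

Game 1 is given. For each transition, use the conditional probability from the current state:
P(winning | losing) = 3/4; P(losing | winning) = 3/4; P(losing | losing) = 1/4; P(winning | losing) = 3/4.
P = 3/4 × 3/4 × 1/4 × 3/4 = 27/256.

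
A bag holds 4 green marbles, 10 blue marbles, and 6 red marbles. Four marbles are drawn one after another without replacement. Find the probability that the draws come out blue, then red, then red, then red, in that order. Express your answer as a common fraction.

Multiply the probability of each draw given the previous ones:
P = 10/20 × 6/19 × 5/18 × 4/17 = 1200/116280 = 10/969.

10/969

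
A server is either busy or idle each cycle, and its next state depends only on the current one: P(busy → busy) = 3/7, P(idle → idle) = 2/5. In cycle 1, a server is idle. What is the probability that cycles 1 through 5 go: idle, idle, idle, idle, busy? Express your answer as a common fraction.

Cycle 1 is given. For each transition, use the conditional probability from the current state:
P(idle | idle) = 2/5; P(idle | idle) = 2/5; P(idle | idle) = 2/5; P(busy | idle) = 3/5.
P = 2/5 × 2/5 × 2/5 × 3/5 = 24/625.

24/625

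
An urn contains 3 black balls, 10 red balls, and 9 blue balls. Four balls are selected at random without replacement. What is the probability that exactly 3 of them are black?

One ordering (black drawn first) has probability 3/22 × 2/21 × 1/20 × 19/19 = 114/175560 = 1/1540.
There are C(4,3) = 4 such orderings, each equally likely, so P = 4 × 1/1540 = 1/385.

1/385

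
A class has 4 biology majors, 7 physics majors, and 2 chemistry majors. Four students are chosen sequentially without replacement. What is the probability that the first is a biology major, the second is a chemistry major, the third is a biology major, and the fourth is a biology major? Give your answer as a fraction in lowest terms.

Chain rule:
P = 4/13 × 2/12 × 3/11 × 2/10 = 48/17160 = 2/715.

2/715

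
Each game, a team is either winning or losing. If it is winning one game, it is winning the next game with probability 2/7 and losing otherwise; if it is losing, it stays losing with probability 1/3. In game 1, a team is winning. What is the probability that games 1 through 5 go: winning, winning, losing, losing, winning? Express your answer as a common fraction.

20/441

Game 1 is given. For each transition, use the conditional probability from the current state:
P(winning | winning) = 2/7; P(losing | winning) = 5/7; P(losing | losing) = 1/3; P(winning | losing) = 2/3.
P = 2/7 × 5/7 × 1/3 × 2/3 = 20/441.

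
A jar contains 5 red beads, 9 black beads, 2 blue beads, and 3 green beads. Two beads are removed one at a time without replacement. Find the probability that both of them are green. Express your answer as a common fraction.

P(all green) = 3/19 × 2/18 = 6/342 = 1/57.

1/57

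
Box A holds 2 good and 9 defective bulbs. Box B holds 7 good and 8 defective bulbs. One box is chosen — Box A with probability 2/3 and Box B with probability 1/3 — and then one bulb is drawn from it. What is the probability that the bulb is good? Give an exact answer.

From Box A: P(good) = 2/11.
From Box B: P(good) = 7/15.
Total probability = (2/3)(2/11) + (1/3)(7/15) = 137/495.

137/495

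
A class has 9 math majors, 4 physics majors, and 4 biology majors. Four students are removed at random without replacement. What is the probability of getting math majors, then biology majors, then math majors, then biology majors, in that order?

9/595

Each draw changes the counts, so multiply the conditional probabilities along the sequence:
P = 9/17 × 4/16 × 8/15 × 3/14 = 864/57120 = 9/595.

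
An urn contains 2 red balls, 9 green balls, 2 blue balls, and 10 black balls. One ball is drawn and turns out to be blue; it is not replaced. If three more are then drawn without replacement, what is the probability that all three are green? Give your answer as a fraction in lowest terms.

With the first ball removed, 9 green remain out of 22.
P = 9/22 × 8/21 × 7/20 = 504/9240 = 3/55.

3/55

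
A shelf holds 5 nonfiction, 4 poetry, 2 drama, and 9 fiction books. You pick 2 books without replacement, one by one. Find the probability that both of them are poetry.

P(every draw is poetry) = 4/20 × 3/19 = 12/380 = 3/95.

3/95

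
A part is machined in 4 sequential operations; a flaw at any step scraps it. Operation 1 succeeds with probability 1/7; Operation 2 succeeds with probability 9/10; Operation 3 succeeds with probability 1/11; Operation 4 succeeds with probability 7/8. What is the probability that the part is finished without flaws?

The events are sequential, so multiply the conditional probabilities:
P = 1/7 × 9/10 × 1/11 × 7/8 = 63/6160 = 9/880.

9/880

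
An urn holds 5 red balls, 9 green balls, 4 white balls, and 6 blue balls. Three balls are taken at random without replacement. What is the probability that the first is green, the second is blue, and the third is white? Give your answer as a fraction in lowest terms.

Chain rule:
P = 9/24 × 6/23 × 4/22 = 216/12144 = 9/506.

9/506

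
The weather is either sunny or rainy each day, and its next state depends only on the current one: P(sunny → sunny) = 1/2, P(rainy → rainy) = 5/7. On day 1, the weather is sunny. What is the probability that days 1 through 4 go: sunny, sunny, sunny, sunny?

Day 1 is given. For each transition, use the conditional probability from the current state:
P(sunny | sunny) = 1/2; P(sunny | sunny) = 1/2; P(sunny | sunny) = 1/2.
P = 1/2 × 1/2 × 1/2 = 1/8.

1/8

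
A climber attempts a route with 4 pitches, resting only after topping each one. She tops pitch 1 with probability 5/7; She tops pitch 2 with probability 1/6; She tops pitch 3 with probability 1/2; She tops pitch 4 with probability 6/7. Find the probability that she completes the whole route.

Each stage is reached only if all earlier stages succeed, so
P = 5/7 × 1/6 × 1/2 × 6/7 = 30/588 = 5/98.

5/98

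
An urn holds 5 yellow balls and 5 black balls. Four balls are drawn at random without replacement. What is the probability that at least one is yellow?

P(no yellow) = 5/10 × 4/9 × 3/8 × 2/7 = 120/5040 = 1/42.
P(at least one) = 1 − 1/42 = 41/42.

41/42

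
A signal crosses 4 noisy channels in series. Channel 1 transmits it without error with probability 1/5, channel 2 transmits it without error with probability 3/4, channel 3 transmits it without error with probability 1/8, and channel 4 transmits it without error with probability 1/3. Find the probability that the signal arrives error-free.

Each stage is reached only if all earlier stages succeed, so
P = 1/5 × 3/4 × 1/8 × 1/3 = 3/480 = 1/160.

1/160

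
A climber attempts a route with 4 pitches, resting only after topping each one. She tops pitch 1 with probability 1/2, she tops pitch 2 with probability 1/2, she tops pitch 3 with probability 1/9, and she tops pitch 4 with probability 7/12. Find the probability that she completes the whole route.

Multiplying along the chain,
P = 1/2 × 1/2 × 1/9 × 7/12 = 7/432.

7/432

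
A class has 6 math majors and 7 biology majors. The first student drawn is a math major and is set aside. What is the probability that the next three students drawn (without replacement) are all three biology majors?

7/44

With the first student removed, 7 biology majors remain out of 12.
P = 7/12 × 6/11 × 5/10 = 210/1320 = 7/44.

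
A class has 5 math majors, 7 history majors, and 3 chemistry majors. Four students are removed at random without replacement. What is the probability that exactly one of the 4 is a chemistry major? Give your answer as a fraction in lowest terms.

44/91

One ordering (a chemistry major drawn first) has probability 3/15 × 12/14 × 11/13 × 10/12 = 3960/32760 = 11/91.
There are C(4,1) = 4 such orderings, each equally likely, so P = 4 × 11/91 = 44/91.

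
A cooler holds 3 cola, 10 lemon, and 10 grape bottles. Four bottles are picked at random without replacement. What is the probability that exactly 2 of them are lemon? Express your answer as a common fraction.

One ordering (lemon drawn first) has probability 10/23 × 9/22 × 13/21 × 12/20 = 14040/212520 = 117/1771.
There are C(4,2) = 6 such orderings, each equally likely, so P = 6 × 117/1771 = 702/1771.

702/1771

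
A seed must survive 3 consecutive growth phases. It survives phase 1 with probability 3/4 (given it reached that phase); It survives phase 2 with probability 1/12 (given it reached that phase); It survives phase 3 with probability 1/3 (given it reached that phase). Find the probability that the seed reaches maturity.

Each stage is reached only if all earlier stages succeed, so
P = 3/4 × 1/12 × 1/3 = 3/144 = 1/48.

1/48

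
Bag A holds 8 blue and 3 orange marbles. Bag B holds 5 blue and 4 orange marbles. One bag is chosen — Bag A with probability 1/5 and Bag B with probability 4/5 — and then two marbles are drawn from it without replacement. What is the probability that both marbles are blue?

From Bag A: P(both blue) = (8/11)(7/10) = 28/55.
From Bag B: P(both blue) = (5/9)(4/8) = 5/18.
Total probability = (1/5)(28/55) + (4/5)(5/18) = 802/2475.

802/2475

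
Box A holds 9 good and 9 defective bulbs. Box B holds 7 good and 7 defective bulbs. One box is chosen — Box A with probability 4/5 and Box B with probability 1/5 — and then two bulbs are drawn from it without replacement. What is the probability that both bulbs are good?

From Box A: P(both good) = (9/18)(8/17) = 4/17.
From Box B: P(both good) = (7/14)(6/13) = 3/13.
Total probability = (4/5)(4/17) + (1/5)(3/13) = 259/1105.

259/1105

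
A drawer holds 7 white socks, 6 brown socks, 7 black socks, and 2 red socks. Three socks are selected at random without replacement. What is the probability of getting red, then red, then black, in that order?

Multiply the probability of each draw given the previous ones:
P = 2/22 × 1/21 × 7/20 = 14/9240 = 1/660.

1/660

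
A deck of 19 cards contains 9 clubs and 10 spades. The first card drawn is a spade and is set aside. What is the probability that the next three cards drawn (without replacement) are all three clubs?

After the first draw, 9 of the remaining 18 cards are clubs.
P = 9/18 × 8/17 × 7/16 = 504/4896 = 7/68.

7/68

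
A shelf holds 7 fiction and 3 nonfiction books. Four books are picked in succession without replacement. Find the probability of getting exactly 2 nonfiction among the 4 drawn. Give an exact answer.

3/10

One ordering (nonfiction drawn first) has probability 3/10 × 2/9 × 7/8 × 6/7 = 252/5040 = 1/20.
There are C(4,2) = 6 such orderings, each equally likely, so P = 6 × 1/20 = 3/10.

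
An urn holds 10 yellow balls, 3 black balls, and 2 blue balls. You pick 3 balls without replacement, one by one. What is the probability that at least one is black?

47/91

P(no black) = 12/15 × 11/14 × 10/13 = 1320/2730 = 44/91.
P(at least one) = 1 − 44/91 = 47/91.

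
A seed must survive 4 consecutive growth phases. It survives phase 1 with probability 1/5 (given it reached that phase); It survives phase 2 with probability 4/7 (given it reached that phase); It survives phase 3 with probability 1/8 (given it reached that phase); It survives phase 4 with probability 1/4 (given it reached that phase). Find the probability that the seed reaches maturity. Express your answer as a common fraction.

1/280

The events are sequential, so multiply the conditional probabilities:
P = 1/5 × 4/7 × 1/8 × 1/4 = 4/1120 = 1/280.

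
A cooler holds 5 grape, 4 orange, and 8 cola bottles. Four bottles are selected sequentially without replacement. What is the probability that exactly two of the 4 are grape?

One ordering (grape drawn first) has probability 5/17 × 4/16 × 12/15 × 11/14 = 2640/57120 = 11/238.
There are C(4,2) = 6 such orderings, each equally likely, so P = 6 × 11/238 = 33/119.

33/119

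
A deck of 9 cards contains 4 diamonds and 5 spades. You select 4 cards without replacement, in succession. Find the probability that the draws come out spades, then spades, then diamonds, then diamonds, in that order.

Chain rule:
P = 5/9 × 4/8 × 4/7 × 3/6 = 240/3024 = 5/63.

5/63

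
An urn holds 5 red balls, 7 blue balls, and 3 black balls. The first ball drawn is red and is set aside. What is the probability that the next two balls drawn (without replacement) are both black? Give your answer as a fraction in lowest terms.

3/91

After the first draw, 3 of the remaining 14 balls are black.
P = 3/14 × 2/13 = 6/182 = 3/91.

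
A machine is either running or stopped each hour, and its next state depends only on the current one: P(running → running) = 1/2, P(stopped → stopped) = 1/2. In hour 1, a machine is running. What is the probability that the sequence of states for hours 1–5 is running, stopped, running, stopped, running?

1/16

Hour 1 is given. For each transition, use the conditional probability from the current state:
P(stopped | running) = 1/2; P(running | stopped) = 1/2; P(stopped | running) = 1/2; P(running | stopped) = 1/2.
P = 1/2 × 1/2 × 1/2 × 1/2 = 1/16.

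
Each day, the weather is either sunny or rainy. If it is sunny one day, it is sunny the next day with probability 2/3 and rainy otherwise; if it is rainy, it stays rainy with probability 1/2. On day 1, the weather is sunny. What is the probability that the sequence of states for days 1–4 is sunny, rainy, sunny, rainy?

Day 1 is given. For each transition, use the conditional probability from the current state:
P(rainy | sunny) = 1/3; P(sunny | rainy) = 1/2; P(rainy | sunny) = 1/3.
P = 1/3 × 1/2 × 1/3 = 1/18.

1/18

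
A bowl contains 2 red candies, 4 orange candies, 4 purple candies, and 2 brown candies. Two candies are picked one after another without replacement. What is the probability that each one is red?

P(every draw is red) = 2/12 × 1/11 = 2/132 = 1/66.

1/66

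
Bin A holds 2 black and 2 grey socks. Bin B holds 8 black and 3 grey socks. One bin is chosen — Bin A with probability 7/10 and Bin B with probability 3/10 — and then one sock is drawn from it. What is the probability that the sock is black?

From Bin A: P(black) = 2/4.
From Bin B: P(black) = 8/11.
Total probability = (7/10)(2/4) + (3/10)(8/11) = 25/44.

25/44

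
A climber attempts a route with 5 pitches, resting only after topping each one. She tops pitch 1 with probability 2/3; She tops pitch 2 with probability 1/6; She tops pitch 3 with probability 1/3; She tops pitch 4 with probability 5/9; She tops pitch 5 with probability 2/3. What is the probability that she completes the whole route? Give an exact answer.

Multiplying along the chain,
P = 2/3 × 1/6 × 1/3 × 5/9 × 2/3 = 20/1458 = 10/729.

10/729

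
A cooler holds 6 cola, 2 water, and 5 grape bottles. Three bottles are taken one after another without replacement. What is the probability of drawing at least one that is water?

11/26

P(no water) = 11/13 × 10/12 × 9/11 = 990/1716 = 15/26.
P(at least one) = 1 − 15/26 = 11/26.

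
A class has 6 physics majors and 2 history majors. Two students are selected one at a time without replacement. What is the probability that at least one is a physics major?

27/28

P(no physics majors) = 2/8 × 1/7 = 2/56 = 1/28.
P(at least one) = 1 − 1/28 = 27/28.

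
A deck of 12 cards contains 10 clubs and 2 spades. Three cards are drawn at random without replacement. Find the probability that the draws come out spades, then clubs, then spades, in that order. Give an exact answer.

Multiply the probability of each draw given the previous ones:
P = 2/12 × 10/11 × 1/10 = 20/1320 = 1/66.

1/66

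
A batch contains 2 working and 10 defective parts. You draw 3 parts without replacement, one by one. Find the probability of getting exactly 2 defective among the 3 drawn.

9/22

One ordering (defective drawn first) has probability 10/12 × 9/11 × 2/10 = 180/1320 = 3/22.
There are C(3,2) = 3 such orderings, each equally likely, so P = 3 × 3/22 = 9/22.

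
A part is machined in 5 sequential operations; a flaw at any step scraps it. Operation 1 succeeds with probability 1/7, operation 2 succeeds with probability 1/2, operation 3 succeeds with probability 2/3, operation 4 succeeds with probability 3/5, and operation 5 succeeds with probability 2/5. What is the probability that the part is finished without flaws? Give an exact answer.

2/175

Each stage is reached only if all earlier stages succeed, so
P = 1/7 × 1/2 × 2/3 × 3/5 × 2/5 = 12/1050 = 2/175.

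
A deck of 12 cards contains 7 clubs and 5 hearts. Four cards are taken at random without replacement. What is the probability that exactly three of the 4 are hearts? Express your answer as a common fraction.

14/99

One ordering (hearts drawn first) has probability 5/12 × 4/11 × 3/10 × 7/9 = 420/11880 = 7/198.
There are C(4,3) = 4 such orderings, each equally likely, so P = 4 × 7/198 = 14/99.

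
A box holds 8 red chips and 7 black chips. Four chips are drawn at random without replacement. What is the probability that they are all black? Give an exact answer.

P = 7/15 × 6/14 × 5/13 × 4/12 = 840/32760 = 1/39.

1/39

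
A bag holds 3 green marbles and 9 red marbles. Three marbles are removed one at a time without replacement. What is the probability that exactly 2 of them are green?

One ordering (green drawn first) has probability 3/12 × 2/11 × 9/10 = 54/1320 = 9/220.
There are C(3,2) = 3 such orderings, each equally likely, so P = 3 × 9/220 = 27/220.

27/220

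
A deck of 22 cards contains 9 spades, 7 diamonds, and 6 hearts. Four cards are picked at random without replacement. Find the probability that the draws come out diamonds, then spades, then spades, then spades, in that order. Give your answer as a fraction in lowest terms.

Chain rule:
P = 7/22 × 9/21 × 8/20 × 7/19 = 3528/175560 = 21/1045.

21/1045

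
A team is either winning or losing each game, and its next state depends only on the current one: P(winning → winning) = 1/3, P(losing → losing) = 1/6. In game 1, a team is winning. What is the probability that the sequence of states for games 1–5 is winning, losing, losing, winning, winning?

5/162

Game 1 is given. For each transition, use the conditional probability from the current state:
P(losing | winning) = 2/3; P(losing | losing) = 1/6; P(winning | losing) = 5/6; P(winning | winning) = 1/3.
P = 2/3 × 1/6 × 5/6 × 1/3 = 10/324 = 5/162.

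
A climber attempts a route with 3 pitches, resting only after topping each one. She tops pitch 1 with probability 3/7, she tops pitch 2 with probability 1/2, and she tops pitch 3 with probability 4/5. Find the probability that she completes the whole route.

The events are sequential, so multiply the conditional probabilities:
P = 3/7 × 1/2 × 4/5 = 12/70 = 6/35.

6/35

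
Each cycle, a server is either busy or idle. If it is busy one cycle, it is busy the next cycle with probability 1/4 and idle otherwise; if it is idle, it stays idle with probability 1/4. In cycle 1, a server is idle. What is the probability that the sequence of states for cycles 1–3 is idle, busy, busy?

Cycle 1 is given. For each transition, use the conditional probability from the current state:
P(busy | idle) = 3/4; P(busy | busy) = 1/4.
P = 3/4 × 1/4 = 3/16.

3/16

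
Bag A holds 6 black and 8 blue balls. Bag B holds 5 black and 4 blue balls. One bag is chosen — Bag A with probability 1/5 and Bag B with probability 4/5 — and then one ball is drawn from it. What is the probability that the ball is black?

167/315

From Bag A: P(black) = 6/14.
From Bag B: P(black) = 5/9.
Total probability = (1/5)(6/14) + (4/5)(5/9) = 167/315.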